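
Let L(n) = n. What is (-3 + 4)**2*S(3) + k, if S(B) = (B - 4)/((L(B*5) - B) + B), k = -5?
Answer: -76/15 ≈ -5.0667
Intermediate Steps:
S(B) = (-4 + B)/(5*B) (S(B) = (B - 4)/((B*5 - B) + B) = (-4 + B)/((5*B - B) + B) = (-4 + B)/(4*B + B) = (-4 + B)/((5*B)) = (-4 + B)*(1/(5*B)) = (-4 + B)/(5*B))
(-3 + 4)**2*S(3) + k = (-3 + 4)**2*((1/5)*(-4 + 3)/3) - 5 = 1**2*((1/5)*(1/3)*(-1)) - 5 = 1*(-1/15) - 5 = -1/15 - 5 = -76/15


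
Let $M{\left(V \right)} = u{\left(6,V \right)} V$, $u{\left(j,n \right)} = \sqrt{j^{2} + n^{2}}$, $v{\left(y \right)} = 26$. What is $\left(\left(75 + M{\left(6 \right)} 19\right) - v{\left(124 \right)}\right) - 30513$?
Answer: $-30464 + 684 \sqrt{2} \approx -29497.0$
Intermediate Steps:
$M{\left(V \right)} = V \sqrt{36 + V^{2}}$ ($M{\left(V \right)} = \sqrt{6^{2} + V^{2}} V = \sqrt{36 + V^{2}} V = V \sqrt{36 + V^{2}}$)
$\left(\left(75 + M{\left(6 \right)} 19\right) - v{\left(124 \right)}\right) - 30513 = \left(\left(75 + 6 \sqrt{36 + 6^{2}} \cdot 19\right) - 26\right) - 30513 = \left(\left(75 + 6 \sqrt{36 + 36} \cdot 19\right) - 26\right) - 30513 = \left(\left(75 + 6 \sqrt{72} \cdot 19\right) - 26\right) - 30513 = \left(\left(75 + 6 \cdot 6 \sqrt{2} \cdot 19\right) - 26\right) - 30513 = \left(\left(75 + 36 \sqrt{2} \cdot 19\right) - 26\right) - 30513 = \left(\left(75 + 684 \sqrt{2}\right) - 26\right) - 30513 = \left(49 + 684 \sqrt{2}\right) - 30513 = -30464 + 684 \sqrt{2}$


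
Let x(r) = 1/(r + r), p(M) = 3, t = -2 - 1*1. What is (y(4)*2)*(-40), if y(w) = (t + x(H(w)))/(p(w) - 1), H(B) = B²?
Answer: 475/4 ≈ 118.75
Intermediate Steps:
t = -3 (t = -2 - 1 = -3)
x(r) = 1/(2*r)
y(w) = -3/2 + 1/(4*w²) (y(w) = (-3 + 1/(2*(w²)))/(3 - 1) = (-3 + 1/(2*w²))/2 = (-3 + 1/(2*w²))*(½) = -3/2 + 1/(4*w²))
(y(4)*2)*(-40) = ((-3/2 + (¼)/4²)*2)*(-40) = ((-3/2 + (¼)*(1/16))*2)*(-40) = ((-3/2 + 1/64)*2)*(-40) = -95/64*2*(-40) = -95/32*(-40) = 475/4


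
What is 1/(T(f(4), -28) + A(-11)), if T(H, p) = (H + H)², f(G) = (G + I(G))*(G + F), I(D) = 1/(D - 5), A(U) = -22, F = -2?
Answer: 1/122 ≈ 0.0081967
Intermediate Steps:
I(D) = 1/(-5 + D)
f(G) = (-2 + G)*(G + 1/(-5 + G)) (f(G) = (G + 1/(-5 + G))*(G - 2) = (G + 1/(-5 + G))*(-2 + G) = (-2 + G)*(G + 1/(-5 + G)))
T(H, p) = 4*H² (T(H, p) = (2*H)² = 4*H²)
1/(T(f(4), -28) + A(-11)) = 1/(4*((-2 + 4 + 4*(-5 + 4)*(-2 + 4))/(-5 + 4))² - 22) = 1/(4*((-2 + 4 + 4*(-1)*2)/(-1))² - 22) = 1/(4*(-(-2 + 4 - 8))² - 22) = 1/(4*(-1*(-6))² - 22) = 1/(4*6² - 22) = 1/(4*36 - 22) = 1/(144 - 22) = 1/122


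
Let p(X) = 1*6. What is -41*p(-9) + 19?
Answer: -227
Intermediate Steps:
p(X) = 6
-41*p(-9) + 19 = -41*6 + 19 = -246 + 19 = -227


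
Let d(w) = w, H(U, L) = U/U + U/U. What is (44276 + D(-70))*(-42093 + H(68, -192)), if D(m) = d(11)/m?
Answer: -18636145017/10 ≈ -1.8636e+9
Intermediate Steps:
H(U, L) = 2 (H(U, L) = 1 + 1 = 2)
D(m) = 11/m
(44276 + D(-70))*(-42093 + H(68, -192)) = (44276 + 11/(-70))*(-42093 + 2) = (44276 + 11*(-1/70))*(-42091) = (44276 - 11/70)*(-42091) = (3099309/70)*(-42091) = -18636145017/10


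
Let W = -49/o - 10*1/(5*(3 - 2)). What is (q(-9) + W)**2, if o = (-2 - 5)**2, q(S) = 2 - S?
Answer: 64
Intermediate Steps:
o = 49 (o = (-7)**2 = 49)
W = -3 (W = -49/49 - 10*1/(5*(3 - 2)) = -49*1/49 - 10/(5*1) = -1 - 10/5 = -1 - 10*1/5 = -1 - 2 = -3)
(q(-9) + W)**2 = ((2 - 1*(-9)) - 3)**2 = ((2 + 9) - 3)**2 = (11 - 3)**2 = 8**2 = 64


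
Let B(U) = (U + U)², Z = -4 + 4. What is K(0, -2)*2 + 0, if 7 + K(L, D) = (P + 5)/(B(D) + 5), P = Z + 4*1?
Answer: -92/7 ≈ -13.143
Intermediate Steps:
Z = 0
B(U) = 4*U² (B(U) = (2*U)² = 4*U²)
P = 4 (P = 0 + 4*1 = 0 + 4 = 4)
K(L, D) = -7 + 9/(5 + 4*D²) (K(L, D) = -7 + (4 + 5)/(4*D² + 5) = -7 + 9/(5 + 4*D²))
K(0, -2)*2 + 0 = (2*(-13 - 14*(-2)²)/(5 + 4*(-2)²))*2 + 0 = (2*(-13 - 14*4)/(5 + 4*4))*2 + 0 = (2*(-13 - 56)/(5 + 16))*2 + 0 = (2*(-69)/21)*2 + 0 = (2*(1/21)*(-69))*2 + 0 = -46/7*2 + 0 = -92/7 + 0 = -92/7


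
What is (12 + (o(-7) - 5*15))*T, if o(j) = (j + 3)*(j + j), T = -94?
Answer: 658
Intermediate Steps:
o(j) = 2*j*(3 + j) (o(j) = (3 + j)*(2*j) = 2*j*(3 + j))
(12 + (o(-7) - 5*15))*T = (12 + (2*(-7)*(3 - 7) - 5*15))*(-94) = (12 + (2*(-7)*(-4) - 75))*(-94) = (12 + (56 - 75))*(-94) = (12 - 19)*(-94) = -7*(-94) = 658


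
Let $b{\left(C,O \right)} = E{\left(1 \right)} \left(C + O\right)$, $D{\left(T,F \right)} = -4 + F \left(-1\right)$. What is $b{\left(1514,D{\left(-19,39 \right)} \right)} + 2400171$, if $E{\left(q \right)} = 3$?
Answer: $2404584$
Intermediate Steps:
$D{\left(T,F \right)} = -4 - F$
$b{\left(C,O \right)} = 3 C + 3 O$ ($b{\left(C,O \right)} = 3 \left(C + O\right) = 3 C + 3 O$)
$b{\left(1514,D{\left(-19,39 \right)} \right)} + 2400171 = \left(3 \cdot 1514 + 3 \left(-4 - 39\right)\right) + 2400171 = \left(4542 + 3 \left(-4 - 39\right)\right) + 2400171 = \left(4542 + 3 \left(-43\right)\right) + 2400171 = \left(4542 - 129\right) + 2400171 = 4413 + 2400171 = 2404584$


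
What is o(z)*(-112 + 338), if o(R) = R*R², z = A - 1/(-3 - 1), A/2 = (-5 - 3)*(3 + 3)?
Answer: -6348553231/32 ≈ -1.9839e+8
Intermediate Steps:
A = -96 (A = 2*((-5 - 3)*(3 + 3)) = 2*(-8*6) = 2*(-48) = -96)
z = -383/4 (z = -96 - 1/(-3 - 1) = -96 - 1/(-4) = -96 - 1*(-¼) = -96 + ¼ = -383/4 ≈ -95.750)
o(R) = R³
o(z)*(-112 + 338) = (-383/4)³*(-112 + 338) = -56181887/64*226 = -6348553231/32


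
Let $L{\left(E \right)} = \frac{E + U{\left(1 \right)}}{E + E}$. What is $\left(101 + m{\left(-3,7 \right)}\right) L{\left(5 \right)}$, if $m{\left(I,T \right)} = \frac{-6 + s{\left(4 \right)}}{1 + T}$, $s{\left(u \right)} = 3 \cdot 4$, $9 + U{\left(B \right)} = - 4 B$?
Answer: $- \frac{407}{5} \approx -81.4$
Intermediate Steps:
$U{\left(B \right)} = -9 - 4 B$
$s{\left(u \right)} = 12$
$m{\left(I,T \right)} = \frac{6}{1 + T}$ ($m{\left(I,T \right)} = \frac{-6 + 12}{1 + T} = \frac{6}{1 + T}$)
$L{\left(E \right)} = \frac{-13 + E}{2 E}$ ($L{\left(E \right)} = \frac{E - 13}{E + E} = \frac{E - 13}{2 E} = \left(E - 13\right) \frac{1}{2 E} = \left(-13 + E\right) \frac{1}{2 E} = \frac{-13 + E}{2 E}$)
$\left(101 + m{\left(-3,7 \right)}\right) L{\left(5 \right)} = \left(101 + \frac{6}{1 + 7}\right) \frac{-13 + 5}{2 \cdot 5} = \left(101 + \frac{6}{8}\right) \frac{1}{2} \cdot \frac{1}{5} \left(-8\right) = \left(101 + 6 \cdot \frac{1}{8}\right) \left(- \frac{4}{5}\right) = \left(101 + \frac{3}{4}\right) \left(- \frac{4}{5}\right) = \frac{407}{4} \left(- \frac{4}{5}\right) = - \frac{407}{5}$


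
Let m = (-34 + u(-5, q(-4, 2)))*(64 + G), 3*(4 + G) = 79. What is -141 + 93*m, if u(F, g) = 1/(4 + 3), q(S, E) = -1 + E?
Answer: -271980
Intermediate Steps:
G = 67/3 (G = -4 + (1/3)*79 = -4 + 79/3 = 67/3 ≈ 22.333)
u(F, g) = 1/7
m = -2923 (m = (-34 + 1/7)*(64 + 67/3) = -237/7*259/3 = -2923)
-141 + 93*m = -141 + 93*(-2923) = -141 - 271839 = -271980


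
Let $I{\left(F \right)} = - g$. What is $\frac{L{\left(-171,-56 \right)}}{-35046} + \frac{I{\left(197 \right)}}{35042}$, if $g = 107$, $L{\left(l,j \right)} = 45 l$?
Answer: $\frac{2462021}{11371129} \approx 0.21652$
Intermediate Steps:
$I{\left(F \right)} = -107$ ($I{\left(F \right)} = \left(-1\right) 107 = -107$)
$\frac{L{\left(-171,-56 \right)}}{-35046} + \frac{I{\left(197 \right)}}{35042} = \frac{45 \left(-171\right)}{-35046} - \frac{107}{35042} = \left(-7695\right) \left(- \frac{1}{35046}\right) - \frac{107}{35042} = \frac{285}{1298} - \frac{107}{35042} = \frac{2462021}{11371129}$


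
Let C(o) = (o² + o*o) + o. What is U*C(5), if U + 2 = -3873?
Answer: -213125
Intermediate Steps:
U = -3875 (U = -2 - 3873 = -3875)
C(o) = o + 2*o² (C(o) = (o² + o²) + o = 2*o² + o = o + 2*o²)
U*C(5) = -19375*(1 + 2*5) = -19375*(1 + 10) = -19375*11 = -3875*55 = -213125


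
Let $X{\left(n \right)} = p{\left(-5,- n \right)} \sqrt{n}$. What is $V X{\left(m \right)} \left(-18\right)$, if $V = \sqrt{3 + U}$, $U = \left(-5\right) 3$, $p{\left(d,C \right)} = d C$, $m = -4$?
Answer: $- 1440 \sqrt{3} \approx -2494.2$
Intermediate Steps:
$p{\left(d,C \right)} = C d$
$U = -15$
$X{\left(n \right)} = 5 n^{\frac{3}{2}}$ ($X{\left(n \right)} = - n \left(-5\right) \sqrt{n} = 5 n \sqrt{n} = 5 n^{\frac{3}{2}}$)
$V = 2 i \sqrt{3}$ ($V = \sqrt{3 - 15} = \sqrt{-12} = 2 i \sqrt{3} \approx 3.4641 i$)
$V X{\left(m \right)} \left(-18\right) = 2 i \sqrt{3} \cdot 5 \left(-4\right)^{\frac{3}{2}} \left(-18\right) = 2 i \sqrt{3} \cdot 5 \left(- 8 i\right) \left(-18\right) = 2 i \sqrt{3} \left(- 40 i\right) \left(-18\right) = 80 \sqrt{3} \left(-18\right) = - 1440 \sqrt{3}$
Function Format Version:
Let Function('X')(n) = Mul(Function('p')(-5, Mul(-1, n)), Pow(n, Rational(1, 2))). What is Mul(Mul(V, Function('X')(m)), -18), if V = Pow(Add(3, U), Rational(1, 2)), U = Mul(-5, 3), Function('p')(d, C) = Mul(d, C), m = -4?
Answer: Mul(-1440, Pow(3, Rational(1, 2))) ≈ -2494.2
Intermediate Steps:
Function('p')(d, C) = Mul(C, d)
U = -15
Function('X')(n) = Mul(5, Pow(n, Rational(3, 2))) (Function('X')(n) = Mul(Mul(Mul(-1, n), -5), Pow(n, Rational(1, 2))) = Mul(Mul(5, n), Pow(n, Rational(1, 2))) = Mul(5, Pow(n, Rational(3, 2))))
V = Mul(2, I, Pow(3, Rational(1, 2))) (V = Pow(Add(3, -15), Rational(1, 2)) = Pow(-12, Rational(1, 2)) = Mul(2, I, Pow(3, Rational(1, 2))) ≈ Mul(3.4641, I))
Mul(Mul(V, Function('X')(m)), -18) = Mul(Mul(Mul(2, I, Pow(3, Rational(1, 2))), Mul(5, Pow(-4, Rational(3, 2)))), -18) = Mul(Mul(Mul(2, I, Pow(3, Rational(1, 2))), Mul(5, Mul(-8, I))), -18) = Mul(Mul(Mul(2, I, Pow(3, Rational(1, 2))), Mul(-40, I)), -18) = Mul(Mul(80, Pow(3, Rational(1, 2))), -18) = Mul(-1440, Pow(3, Rational(1, 2)))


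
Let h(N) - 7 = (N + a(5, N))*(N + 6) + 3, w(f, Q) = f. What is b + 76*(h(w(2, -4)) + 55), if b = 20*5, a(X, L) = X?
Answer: 9296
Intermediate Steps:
h(N) = 10 + (5 + N)*(6 + N) (h(N) = 7 + ((N + 5)*(N + 6) + 3) = 7 + ((5 + N)*(6 + N) + 3) = 7 + (3 + (5 + N)*(6 + N)) = 10 + (5 + N)*(6 + N))
b = 100
b + 76*(h(w(2, -4)) + 55) = 100 + 76*((40 + 2² + 11*2) + 55) = 100 + 76*((40 + 4 + 22) + 55) = 100 + 76*(66 + 55) = 100 + 76*121 = 100 + 9196 = 9296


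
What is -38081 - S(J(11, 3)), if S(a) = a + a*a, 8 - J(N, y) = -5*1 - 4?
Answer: -38387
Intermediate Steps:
J(N, y) = 17 (J(N, y) = 8 - (-5*1 - 4) = 8 - (-5 - 4) = 8 - 1*(-9) = 8 + 9 = 17)
S(a) = a + a²
-38081 - S(J(11, 3)) = -38081 - 17*(1 + 17) = -38081 - 17*18 = -38081 - 1*306 = -38081 - 306 = -38387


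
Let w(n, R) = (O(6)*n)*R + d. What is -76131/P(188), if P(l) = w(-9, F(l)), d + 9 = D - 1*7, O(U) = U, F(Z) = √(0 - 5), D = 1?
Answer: 25377/329 - 456786*I*√5/1645 ≈ 77.134 - 620.92*I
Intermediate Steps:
F(Z) = I*√5 (F(Z) = √(-5) = I*√5)
d = -15 (d = -9 + (1 - 1*7) = -9 + (1 - 7) = -9 - 6 = -15)
w(n, R) = -15 + 6*R*n (w(n, R) = (6*n)*R - 15 = 6*R*n - 15 = -15 + 6*R*n)
P(l) = -15 - 54*I*√5 (P(l) = -15 + 6*(I*√5)*(-9) = -15 - 54*I*√5)
-76131/P(188) = -76131/(-15 - 54*I*√5)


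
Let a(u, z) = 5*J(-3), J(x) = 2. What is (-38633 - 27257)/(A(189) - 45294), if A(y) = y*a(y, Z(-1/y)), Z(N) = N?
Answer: 32945/21702 ≈ 1.5181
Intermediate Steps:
a(u, z) = 10 (a(u, z) = 5*2 = 10)
A(y) = 10*y (A(y) = y*10 = 10*y)
(-38633 - 27257)/(A(189) - 45294) = (-38633 - 27257)/(10*189 - 45294) = -65890/(1890 - 45294) = -65890/(-43404) = -65890*(-1/43404) = 32945/21702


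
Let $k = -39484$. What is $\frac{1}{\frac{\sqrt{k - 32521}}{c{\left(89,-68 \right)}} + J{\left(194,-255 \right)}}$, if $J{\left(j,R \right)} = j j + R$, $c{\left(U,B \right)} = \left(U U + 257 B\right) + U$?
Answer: $\frac{3349530336436}{125208793506386121} + \frac{9466 i \sqrt{72005}}{125208793506386121} \approx 2.6752 \cdot 10^{-5} + 2.0287 \cdot 10^{-11} i$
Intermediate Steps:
$c{\left(U,B \right)} = U + U^{2} + 257 B$ ($c{\left(U,B \right)} = \left(U^{2} + 257 B\right) + U = U + U^{2} + 257 B$)
$J{\left(j,R \right)} = R + j^{2}$ ($J{\left(j,R \right)} = j^{2} + R = R + j^{2}$)
$\frac{1}{\frac{\sqrt{k - 32521}}{c{\left(89,-68 \right)}} + J{\left(194,-255 \right)}} = \frac{1}{\frac{\sqrt{-39484 - 32521}}{89 + 89^{2} + 257 \left(-68\right)} - \left(255 - 194^{2}\right)} = \frac{1}{\frac{\sqrt{-72005}}{89 + 7921 - 17476} + \left(-255 + 37636\right)} = \frac{1}{\frac{i \sqrt{72005}}{-9466} + 37381} = \frac{1}{i \sqrt{72005} \left(- \frac{1}{9466}\right) + 37381} = \frac{1}{- \frac{i \sqrt{72005}}{9466} + 37381} = \frac{1}{37381 - \frac{i \sqrt{72005}}{9466}}$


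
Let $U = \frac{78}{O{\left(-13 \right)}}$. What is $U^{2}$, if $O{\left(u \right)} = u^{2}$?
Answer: $\frac{36}{169} \approx 0.21302$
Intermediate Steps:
$U = \frac{6}{13}$ ($U = \frac{78}{\left(-13\right)^{2}} = \frac{78}{169} = 78 \cdot \frac{1}{169} = \frac{6}{13} \approx 0.46154$)
$U^{2} = \left(\frac{6}{13}\right)^{2} = \frac{36}{169}$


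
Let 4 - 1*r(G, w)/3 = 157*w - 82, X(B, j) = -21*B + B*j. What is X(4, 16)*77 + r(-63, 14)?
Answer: -7876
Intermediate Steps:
r(G, w) = 258 - 471*w (r(G, w) = 12 - 3*(157*w - 82) = 12 - 3*(-82 + 157*w) = 12 + (246 - 471*w) = 258 - 471*w)
X(4, 16)*77 + r(-63, 14) = (4*(-21 + 16))*77 + (258 - 471*14) = (4*(-5))*77 + (258 - 6594) = -20*77 - 6336 = -1540 - 6336 = -7876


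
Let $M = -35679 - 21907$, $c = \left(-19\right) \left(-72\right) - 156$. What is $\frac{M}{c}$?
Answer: $- \frac{28793}{606} \approx -47.513$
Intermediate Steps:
$c = 1212$ ($c = 1368 - 156 = 1212$)
$M = -57586$ ($M = -35679 - 21907 = -57586$)
$\frac{M}{c} = - \frac{57586}{1212} = \left(-57586\right) \frac{1}{1212} = - \frac{28793}{606}$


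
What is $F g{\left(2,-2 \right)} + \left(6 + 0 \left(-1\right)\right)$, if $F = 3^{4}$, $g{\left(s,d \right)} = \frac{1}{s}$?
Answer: $\frac{93}{2} \approx 46.5$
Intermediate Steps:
$F = 81$
$F g{\left(2,-2 \right)} + \left(6 + 0 \left(-1\right)\right) = \frac{81}{2} + \left(6 + 0 \left(-1\right)\right) = 81 \cdot \frac{1}{2} + \left(6 + 0\right) = \frac{81}{2} + 6 = \frac{93}{2}$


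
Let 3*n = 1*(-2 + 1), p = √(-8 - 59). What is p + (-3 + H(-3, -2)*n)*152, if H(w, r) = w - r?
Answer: -1216/3 + I*√67 ≈ -405.33 + 8.1853*I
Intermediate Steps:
p = I*√67 (p = √(-67) = I*√67 ≈ 8.1853*I)
n = -⅓ (n = (1*(-2 + 1))/3 = (1*(-1))/3 = (⅓)*(-1) = -⅓ ≈ -0.33333)
p + (-3 + H(-3, -2)*n)*152 = I*√67 + (-3 + (-3 - 1*(-2))*(-⅓))*152 = I*√67 + (-3 + (-3 + 2)*(-⅓))*152 = I*√67 + (-3 - 1*(-⅓))*152 = I*√67 + (-3 + ⅓)*152 = I*√67 - 8/3*152 = I*√67 - 1216/3 = -1216/3 + I*√67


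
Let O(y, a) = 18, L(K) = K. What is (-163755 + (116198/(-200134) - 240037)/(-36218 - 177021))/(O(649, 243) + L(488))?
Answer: -3494210794473237/10797122628578 ≈ -323.62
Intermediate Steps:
(-163755 + (116198/(-200134) - 240037)/(-36218 - 177021))/(O(649, 243) + L(488)) = (-163755 + (116198/(-200134) - 240037)/(-36218 - 177021))/(18 + 488) = (-163755 + (116198*(-1/200134) - 240037)/(-213239))/506 = (-163755 + (-58099/100067 - 240037)*(-1/213239))*(1/506) = (-163755 - 24019840578/100067*(-1/213239))*(1/506) = (-163755 + 24019840578/21338187013)*(1/506) = -3494210794473237/21338187013*1/506 = -3494210794473237/10797122628578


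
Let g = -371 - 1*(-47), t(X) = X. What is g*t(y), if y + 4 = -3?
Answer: 2268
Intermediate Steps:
y = -7 (y = -4 - 3 = -7)
g = -324 (g = -371 + 47 = -324)
g*t(y) = -324*(-7) = 2268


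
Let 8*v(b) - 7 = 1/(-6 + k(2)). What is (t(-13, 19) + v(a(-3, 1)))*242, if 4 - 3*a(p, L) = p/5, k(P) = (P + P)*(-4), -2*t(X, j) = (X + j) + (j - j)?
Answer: -4125/8 ≈ -515.63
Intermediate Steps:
t(X, j) = -X/2 - j/2 (t(X, j) = -((X + j) + (j - j))/2 = -((X + j) + 0)/2 = -(X + j)/2 = -X/2 - j/2)
k(P) = -8*P (k(P) = (2*P)*(-4) = -8*P)
a(p, L) = 4/3 - p/15 (a(p, L) = 4/3 - p/(3*5) = 4/3 - p/15)
v(b) = 153/176 (v(b) = 7/8 + 1/(8*(-6 - 8*2)) = 7/8 + 1/(8*(-6 - 16)) = 7/8 + (⅛)/(-22) = 7/8 + (⅛)*(-1/22) = 7/8 - 1/176 = 153/176)
(t(-13, 19) + v(a(-3, 1)))*242 = ((-½*(-13) - ½*19) + 153/176)*242 = ((13/2 - 19/2) + 153/176)*242 = (-3 + 153/176)*242 = -375/176*242 = -4125/8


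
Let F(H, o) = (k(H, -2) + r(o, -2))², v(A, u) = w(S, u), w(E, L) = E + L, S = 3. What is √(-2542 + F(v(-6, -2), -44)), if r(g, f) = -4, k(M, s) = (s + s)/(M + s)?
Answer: I*√2542 ≈ 50.418*I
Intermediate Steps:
k(M, s) = 2*s/(M + s) (k(M, s) = (2*s)/(M + s) = 2*s/(M + s))
v(A, u) = 3 + u
F(H, o) = (-4 - 4/(-2 + H))² (F(H, o) = (2*(-2)/(H - 2) - 4)² = (2*(-2)/(-2 + H) - 4)² = (-4/(-2 + H) - 4)² = (-4 - 4/(-2 + H))²)
√(-2542 + F(v(-6, -2), -44)) = √(-2542 + 16*(-1 + (3 - 2))²/(-2 + (3 - 2))²) = √(-2542 + 16*(-1 + 1)²/(-2 + 1)²) = √(-2542 + 16*0²/(-1)²) = √(-2542 + 16*0*1) = √(-2542 + 0) = √(-2542) = I*√2542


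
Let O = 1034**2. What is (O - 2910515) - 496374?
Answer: -2337733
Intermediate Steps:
O = 1069156
(O - 2910515) - 496374 = (1069156 - 2910515) - 496374 = -1841359 - 496374 = -2337733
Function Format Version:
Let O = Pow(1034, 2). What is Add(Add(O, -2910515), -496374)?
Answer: -2337733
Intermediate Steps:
O = 1069156
Add(Add(O, -2910515), -496374) = Add(Add(1069156, -2910515), -496374) = Add(-1841359, -496374) = -2337733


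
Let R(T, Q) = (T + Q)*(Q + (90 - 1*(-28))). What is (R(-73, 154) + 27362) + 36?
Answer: 49430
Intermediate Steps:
R(T, Q) = (118 + Q)*(Q + T) (R(T, Q) = (Q + T)*(Q + (90 + 28)) = (Q + T)*(Q + 118) = (Q + T)*(118 + Q) = (118 + Q)*(Q + T))
(R(-73, 154) + 27362) + 36 = ((154² + 118*154 + 118*(-73) + 154*(-73)) + 27362) + 36 = ((23716 + 18172 - 8614 - 11242) + 27362) + 36 = (22032 + 27362) + 36 = 49394 + 36 = 49430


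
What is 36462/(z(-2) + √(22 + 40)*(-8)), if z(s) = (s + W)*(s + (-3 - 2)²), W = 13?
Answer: 9224886/60041 + 291696*√62/60041 ≈ 191.90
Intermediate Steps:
z(s) = (13 + s)*(25 + s) (z(s) = (s + 13)*(s + (-3 - 2)²) = (13 + s)*(s + (-5)²) = (13 + s)*(s + 25) = (13 + s)*(25 + s))
36462/(z(-2) + √(22 + 40)*(-8)) = 36462/((325 + (-2)² + 38*(-2)) + √(22 + 40)*(-8)) = 36462/((325 + 4 - 76) + √62*(-8)) = 36462/(253 - 8*√62)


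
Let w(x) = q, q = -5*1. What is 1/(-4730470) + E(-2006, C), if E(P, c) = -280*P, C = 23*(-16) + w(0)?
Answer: 2657010389599/4730470 ≈ 5.6168e+5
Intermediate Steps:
q = -5
w(x) = -5
C = -373 (C = 23*(-16) - 5 = -368 - 5 = -373)
1/(-4730470) + E(-2006, C) = 1/(-4730470) - 280*(-2006) = -1/4730470 + 561680 = 2657010389599/4730470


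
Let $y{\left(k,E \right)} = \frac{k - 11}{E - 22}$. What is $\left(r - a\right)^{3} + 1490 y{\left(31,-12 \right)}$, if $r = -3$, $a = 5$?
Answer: $- \frac{23604}{17} \approx -1388.5$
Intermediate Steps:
$y{\left(k,E \right)} = \frac{-11 + k}{-22 + E}$
$\left(r - a\right)^{3} + 1490 y{\left(31,-12 \right)} = \left(-3 - 5\right)^{3} + 1490 \frac{-11 + 31}{-22 - 12} = \left(-3 - 5\right)^{3} + 1490 \frac{1}{-34} \cdot 20 = \left(-8\right)^{3} + 1490 \left(\left(- \frac{1}{34}\right) 20\right) = -512 + 1490 \left(- \frac{10}{17}\right) = -512 - \frac{14900}{17} = - \frac{23604}{17}$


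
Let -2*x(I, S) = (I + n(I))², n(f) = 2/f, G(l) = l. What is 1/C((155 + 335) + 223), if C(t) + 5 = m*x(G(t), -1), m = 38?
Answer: -508369/4910382941024 ≈ -1.0353e-7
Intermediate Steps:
x(I, S) = -(I + 2/I)²/2
C(t) = -5 - 19*(2 + t²)²/t² (C(t) = -5 + 38*(-(2 + t²)²/(2*t²)) = -5 - 19*(2 + t²)²/t²)
1/C((155 + 335) + 223) = 1/(-81 - 76/((155 + 335) + 223)² - 19*((155 + 335) + 223)²) = 1/(-81 - 76/(490 + 223)² - 19*(490 + 223)²) = 1/(-81 - 76/713² - 19*713²) = 1/(-81 - 76*1/508369 - 19*508369) = 1/(-81 - 76/508369 - 9659011) = 1/(-4910382941024/508369) = -508369/4910382941024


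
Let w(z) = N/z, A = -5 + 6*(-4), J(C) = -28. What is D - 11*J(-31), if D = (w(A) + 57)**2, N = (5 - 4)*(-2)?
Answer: 2998053/841 ≈ 3564.9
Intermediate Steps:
N = -2 (N = 1*(-2) = -2)
A = -29 (A = -5 - 24 = -29)
w(z) = -2/z
D = 2739025/841 (D = (-2/(-29) + 57)**2 = (-2*(-1/29) + 57)**2 = (2/29 + 57)**2 = (1655/29)**2 = 2739025/841 ≈ 3256.9)
D - 11*J(-31) = 2739025/841 - 11*(-28) = 2739025/841 - 1*(-308) = 2739025/841 + 308 = 2998053/841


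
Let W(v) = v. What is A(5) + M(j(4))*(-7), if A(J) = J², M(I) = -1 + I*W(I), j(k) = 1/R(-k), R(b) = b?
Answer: 505/16 ≈ 31.563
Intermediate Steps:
j(k) = -1/k (j(k) = 1/(-k) = -1/k)
M(I) = -1 + I² (M(I) = -1 + I*I = -1 + I²)
A(5) + M(j(4))*(-7) = 5² + (-1 + (-1/4)²)*(-7) = 25 + (-1 + (-1*¼)²)*(-7) = 25 + (-1 + (-¼)²)*(-7) = 25 + (-1 + 1/16)*(-7) = 25 - 15/16*(-7) = 25 + 105/16 = 505/16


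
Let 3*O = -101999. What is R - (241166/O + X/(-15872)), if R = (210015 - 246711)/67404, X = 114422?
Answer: 62553481891077/4546759647488 ≈ 13.758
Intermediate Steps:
O = -101999/3 (O = (⅓)*(-101999) = -101999/3 ≈ -34000.)
R = -3058/5617 (R = -36696*1/67404 = -3058/5617 ≈ -0.54442)
R - (241166/O + X/(-15872)) = -3058/5617 - (241166/(-101999/3) + 114422/(-15872)) = -3058/5617 - (241166*(-3/101999) + 114422*(-1/15872)) = -3058/5617 - (-723498/101999 - 57211/7936) = -3058/5617 - 1*(-11577144917/809464064) = -3058/5617 + 11577144917/809464064 = 62553481891077/4546759647488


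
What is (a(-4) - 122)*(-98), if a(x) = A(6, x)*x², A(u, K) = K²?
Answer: -13132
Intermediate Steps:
a(x) = x⁴ (a(x) = x²*x² = x⁴)
(a(-4) - 122)*(-98) = ((-4)⁴ - 122)*(-98) = (256 - 122)*(-98) = 134*(-98) = -13132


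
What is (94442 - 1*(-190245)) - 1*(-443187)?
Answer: 727874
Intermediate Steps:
(94442 - 1*(-190245)) - 1*(-443187) = (94442 + 190245) + 443187 = 284687 + 443187 = 727874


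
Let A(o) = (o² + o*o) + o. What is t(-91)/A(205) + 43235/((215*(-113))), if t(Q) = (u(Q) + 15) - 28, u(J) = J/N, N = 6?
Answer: -4372139081/2456370270 ≈ -1.7799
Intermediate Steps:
A(o) = o + 2*o² (A(o) = (o² + o²) + o = 2*o² + o = o + 2*o²)
u(J) = J/6
t(Q) = -13 + Q/6 (t(Q) = (Q/6 + 15) - 28 = (15 + Q/6) - 28 = -13 + Q/6)
t(-91)/A(205) + 43235/((215*(-113))) = (-13 + (⅙)*(-91))/((205*(1 + 2*205))) + 43235/((215*(-113))) = (-13 - 91/6)/((205*(1 + 410))) + 43235/(-24295) = -169/(6*(205*411)) + 43235*(-1/24295) = -169/6/84255 - 8647/4859 = -169/6*1/84255 - 8647/4859 = -169/505530 - 8647/4859 = -4372139081/2456370270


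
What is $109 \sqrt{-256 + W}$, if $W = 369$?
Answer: $109 \sqrt{113} \approx 1158.7$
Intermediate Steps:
$109 \sqrt{-256 + W} = 109 \sqrt{-256 + 369} = 109 \sqrt{113}$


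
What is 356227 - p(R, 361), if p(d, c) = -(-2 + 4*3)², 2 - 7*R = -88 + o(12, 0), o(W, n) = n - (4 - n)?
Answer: 356327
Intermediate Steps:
o(W, n) = -4 + 2*n (o(W, n) = n + (-4 + n) = -4 + 2*n)
R = 94/7 (R = 2/7 - (-88 + (-4 + 2*0))/7 = 2/7 - (-88 + (-4 + 0))/7 = 2/7 - (-88 - 4)/7 = 2/7 - ⅐*(-92) = 2/7 + 92/7 = 94/7 ≈ 13.429)
p(d, c) = -100 (p(d, c) = -(-2 + 12)² = -1*10² = -1*100 = -100)
356227 - p(R, 361) = 356227 - 1*(-100) = 356227 + 100 = 356327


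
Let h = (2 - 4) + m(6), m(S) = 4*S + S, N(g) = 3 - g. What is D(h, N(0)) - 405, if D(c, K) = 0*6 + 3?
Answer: -402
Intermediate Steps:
m(S) = 5*S
h = 28 (h = (2 - 4) + 5*6 = -2 + 30 = 28)
D(c, K) = 3 (D(c, K) = 0 + 3 = 3)
D(h, N(0)) - 405 = 3 - 405 = -402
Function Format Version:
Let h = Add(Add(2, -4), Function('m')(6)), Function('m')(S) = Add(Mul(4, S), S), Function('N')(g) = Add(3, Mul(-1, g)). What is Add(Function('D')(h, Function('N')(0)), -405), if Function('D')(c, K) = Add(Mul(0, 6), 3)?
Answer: -402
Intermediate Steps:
Function('m')(S) = Mul(5, S)
h = 28 (h = Add(Add(2, -4), Mul(5, 6)) = Add(-2, 30) = 28)
Function('D')(c, K) = 3 (Function('D')(c, K) = Add(0, 3) = 3)
Add(Function('D')(h, Function('N')(0)), -405) = Add(3, -405) = -402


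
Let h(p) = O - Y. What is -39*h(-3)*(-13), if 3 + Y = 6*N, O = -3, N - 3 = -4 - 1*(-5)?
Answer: -12168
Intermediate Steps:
N = 4 (N = 3 + (-4 - 1*(-5)) = 3 + (-4 + 5) = 3 + 1 = 4)
Y = 21 (Y = -3 + 6*4 = -3 + 24 = 21)
h(p) = -24 (h(p) = -3 - 1*21 = -3 - 21 = -24)
-39*h(-3)*(-13) = -39*(-24)*(-13) = 936*(-13) = -12168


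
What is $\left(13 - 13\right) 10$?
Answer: $0$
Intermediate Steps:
$\left(13 - 13\right) 10 = 0 \cdot 10 = 0$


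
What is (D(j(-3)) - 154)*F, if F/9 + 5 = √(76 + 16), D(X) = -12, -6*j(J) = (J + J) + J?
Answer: 7470 - 2988*√23 ≈ -6859.9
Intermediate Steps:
j(J) = -J/2 (j(J) = -((J + J) + J)/6 = -(2*J + J)/6 = -J/2)
F = -45 + 18*√23 (F = -45 + 9*√(76 + 16) = -45 + 9*√92 = -45 + 9*(2*√23) = -45 + 18*√23 ≈ 41.325)
(D(j(-3)) - 154)*F = (-12 - 154)*(-45 + 18*√23) = -166*(-45 + 18*√23) = 7470 - 2988*√23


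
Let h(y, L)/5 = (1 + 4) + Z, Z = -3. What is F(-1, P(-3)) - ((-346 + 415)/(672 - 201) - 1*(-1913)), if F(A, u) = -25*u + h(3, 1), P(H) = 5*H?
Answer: -239919/157 ≈ -1528.1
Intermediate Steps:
h(y, L) = 10 (h(y, L) = 5*((1 + 4) - 3) = 5*(5 - 3) = 5*2 = 10)
F(A, u) = 10 - 25*u (F(A, u) = -25*u + 10 = 10 - 25*u)
F(-1, P(-3)) - ((-346 + 415)/(672 - 201) - 1*(-1913)) = (10 - 125*(-3)) - ((-346 + 415)/(672 - 201) - 1*(-1913)) = (10 - 25*(-15)) - (69/471 + 1913) = (10 + 375) - (69*(1/471) + 1913) = 385 - (23/157 + 1913) = 385 - 1*300364/157 = 385 - 300364/157 = -239919/157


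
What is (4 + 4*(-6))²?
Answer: 400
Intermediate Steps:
(4 + 4*(-6))² = (4 - 24)² = (-20)² = 400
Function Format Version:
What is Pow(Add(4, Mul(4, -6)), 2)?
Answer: 400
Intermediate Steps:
Pow(Add(4, Mul(4, -6)), 2) = Pow(Add(4, -24), 2) = Pow(-20, 2) = 400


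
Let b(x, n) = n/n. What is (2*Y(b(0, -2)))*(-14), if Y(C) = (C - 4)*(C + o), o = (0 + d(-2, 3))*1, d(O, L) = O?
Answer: -84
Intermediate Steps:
b(x, n) = 1
o = -2 (o = (0 - 2)*1 = -2*1 = -2)
Y(C) = (-4 + C)*(-2 + C) (Y(C) = (C - 4)*(C - 2) = (-4 + C)*(-2 + C))
(2*Y(b(0, -2)))*(-14) = (2*(8 + 1² - 6*1))*(-14) = (2*(8 + 1 - 6))*(-14) = (2*3)*(-14) = 6*(-14) = -84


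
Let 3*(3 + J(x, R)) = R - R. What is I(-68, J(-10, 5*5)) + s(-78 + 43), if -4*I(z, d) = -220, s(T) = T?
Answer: 20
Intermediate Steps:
J(x, R) = -3 (J(x, R) = -3 + (R - R)/3 = -3 + (1/3)*0 = -3 + 0 = -3)
I(z, d) = 55 (I(z, d) = -1/4*(-220) = 55)
I(-68, J(-10, 5*5)) + s(-78 + 43) = 55 + (-78 + 43) = 55 - 35 = 20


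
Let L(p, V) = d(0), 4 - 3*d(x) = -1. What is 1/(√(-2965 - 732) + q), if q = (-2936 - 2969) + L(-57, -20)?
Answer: -53130/313677373 - 9*I*√3697/313677373 ≈ -0.00016938 - 1.7446e-6*I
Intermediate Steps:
d(x) = 5/3 (d(x) = 4/3 - ⅓*(-1) = 4/3 + ⅓ = 5/3)
L(p, V) = 5/3
q = -17710/3 (q = (-2936 - 2969) + 5/3 = -5905 + 5/3 = -17710/3 ≈ -5903.3)
1/(√(-2965 - 732) + q) = 1/(√(-2965 - 732) - 17710/3) = 1/(√(-3697) - 17710/3) = 1/(I*√3697 - 17710/3) = 1/(-17710/3 + I*√3697)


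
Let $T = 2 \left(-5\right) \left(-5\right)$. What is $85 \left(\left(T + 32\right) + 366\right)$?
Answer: $38080$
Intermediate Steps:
$T = 50$ ($T = \left(-10\right) \left(-5\right) = 50$)
$85 \left(\left(T + 32\right) + 366\right) = 85 \left(\left(50 + 32\right) + 366\right) = 85 \left(82 + 366\right) = 85 \cdot 448 = 38080$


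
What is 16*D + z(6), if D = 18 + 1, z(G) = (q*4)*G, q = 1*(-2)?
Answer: 256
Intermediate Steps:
q = -2
z(G) = -8*G (z(G) = (-2*4)*G = -8*G)
D = 19
16*D + z(6) = 16*19 - 8*6 = 304 - 48 = 256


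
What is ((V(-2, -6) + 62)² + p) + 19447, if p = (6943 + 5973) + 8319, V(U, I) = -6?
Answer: 43818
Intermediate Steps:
p = 21235 (p = 12916 + 8319 = 21235)
((V(-2, -6) + 62)² + p) + 19447 = ((-6 + 62)² + 21235) + 19447 = (56² + 21235) + 19447 = (3136 + 21235) + 19447 = 24371 + 19447 = 43818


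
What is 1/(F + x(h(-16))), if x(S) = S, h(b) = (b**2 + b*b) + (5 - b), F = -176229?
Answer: -1/175696 ≈ -5.6916e-6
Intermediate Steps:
h(b) = 5 - b + 2*b**2 (h(b) = (b**2 + b**2) + (5 - b) = 2*b**2 + (5 - b) = 5 - b + 2*b**2)
1/(F + x(h(-16))) = 1/(-176229 + (5 - 1*(-16) + 2*(-16)**2)) = 1/(-176229 + (5 + 16 + 2*256)) = 1/(-176229 + (5 + 16 + 512)) = 1/(-176229 + 533) = 1/(-175696) = -1/175696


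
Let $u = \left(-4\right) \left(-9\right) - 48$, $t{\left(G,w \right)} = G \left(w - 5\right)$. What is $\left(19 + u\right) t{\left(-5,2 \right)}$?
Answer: $105$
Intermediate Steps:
$t{\left(G,w \right)} = G \left(-5 + w\right)$
$u = -12$ ($u = 36 - 48 = -12$)
$\left(19 + u\right) t{\left(-5,2 \right)} = \left(19 - 12\right) \left(- 5 \left(-5 + 2\right)\right) = 7 \left(\left(-5\right) \left(-3\right)\right) = 7 \cdot 15 = 105$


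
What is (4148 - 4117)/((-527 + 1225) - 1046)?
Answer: -31/348 ≈ -0.089080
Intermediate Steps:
(4148 - 4117)/((-527 + 1225) - 1046) = 31/(698 - 1046) = 31/(-348) = 31*(-1/348) = -31/348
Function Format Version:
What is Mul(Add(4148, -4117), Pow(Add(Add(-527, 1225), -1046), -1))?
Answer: Rational(-31, 348) ≈ -0.089080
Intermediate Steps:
Mul(Add(4148, -4117), Pow(Add(Add(-527, 1225), -1046), -1)) = Mul(31, Pow(Add(698, -1046), -1)) = Mul(31, Pow(-348, -1)) = Mul(31, Rational(-1, 348)) = Rational(-31, 348)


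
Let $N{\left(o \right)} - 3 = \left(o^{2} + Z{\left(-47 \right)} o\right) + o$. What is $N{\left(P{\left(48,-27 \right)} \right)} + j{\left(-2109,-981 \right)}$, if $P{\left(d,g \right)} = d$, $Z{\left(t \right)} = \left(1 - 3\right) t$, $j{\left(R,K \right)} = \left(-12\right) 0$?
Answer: $6867$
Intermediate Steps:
$j{\left(R,K \right)} = 0$
$Z{\left(t \right)} = - 2 t$
$N{\left(o \right)} = 3 + o^{2} + 95 o$ ($N{\left(o \right)} = 3 + \left(\left(o^{2} + \left(-2\right) \left(-47\right) o\right) + o\right) = 3 + \left(\left(o^{2} + 94 o\right) + o\right) = 3 + \left(o^{2} + 95 o\right) = 3 + o^{2} + 95 o$)
$N{\left(P{\left(48,-27 \right)} \right)} + j{\left(-2109,-981 \right)} = \left(3 + 48^{2} + 95 \cdot 48\right) + 0 = \left(3 + 2304 + 4560\right) + 0 = 6867 + 0 = 6867$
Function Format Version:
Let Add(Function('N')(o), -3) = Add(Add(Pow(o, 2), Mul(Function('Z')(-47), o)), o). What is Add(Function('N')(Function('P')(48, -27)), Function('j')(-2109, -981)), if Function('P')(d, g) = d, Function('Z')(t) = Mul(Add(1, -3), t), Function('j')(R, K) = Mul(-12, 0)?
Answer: 6867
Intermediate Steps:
Function('j')(R, K) = 0
Function('Z')(t) = Mul(-2, t)
Function('N')(o) = Add(3, Pow(o, 2), Mul(95, o)) (Function('N')(o) = Add(3, Add(Add(Pow(o, 2), Mul(Mul(-2, -47), o)), o)) = Add(3, Add(Add(Pow(o, 2), Mul(94, o)), o)) = Add(3, Add(Pow(o, 2), Mul(95, o))) = Add(3, Pow(o, 2), Mul(95, o)))
Add(Function('N')(Function('P')(48, -27)), Function('j')(-2109, -981)) = Add(Add(3, Pow(48, 2), Mul(95, 48)), 0) = Add(Add(3, 2304, 4560), 0) = Add(6867, 0) = 6867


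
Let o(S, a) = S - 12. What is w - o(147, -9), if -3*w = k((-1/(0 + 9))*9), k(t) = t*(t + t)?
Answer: -407/3 ≈ -135.67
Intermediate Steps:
o(S, a) = -12 + S
k(t) = 2*t² (k(t) = t*(2*t) = 2*t²)
w = -⅔ (w = -2*((-1/(0 + 9))*9)²/3 = -2*((-1/9)*9)²/3 = -2*(((⅑)*(-1))*9)²/3 = -2*(-⅑*9)²/3 = -2*(-1)²/3 = -2/3 = -⅓*2 = -⅔ ≈ -0.66667)
w - o(147, -9) = -⅔ - (-12 + 147) = -⅔ - 1*135 = -⅔ - 135 = -407/3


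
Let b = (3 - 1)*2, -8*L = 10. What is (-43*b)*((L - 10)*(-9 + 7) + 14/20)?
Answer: -19952/5 ≈ -3990.4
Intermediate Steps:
L = -5/4 (L = -1/8*10 = -5/4 ≈ -1.2500)
b = 4 (b = 2*2 = 4)
(-43*b)*((L - 10)*(-9 + 7) + 14/20) = (-43*4)*((-5/4 - 10)*(-9 + 7) + 14/20) = -172*(-45/4*(-2) + 14*(1/20)) = -172*(45/2 + 7/10) = -172*116/5 = -19952/5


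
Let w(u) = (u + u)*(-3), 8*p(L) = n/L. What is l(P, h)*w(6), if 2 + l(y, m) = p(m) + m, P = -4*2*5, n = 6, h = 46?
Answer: -72891/46 ≈ -1584.6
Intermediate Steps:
p(L) = 3/(4*L) (p(L) = (6/L)/8 = 3/(4*L))
w(u) = -6*u (w(u) = (2*u)*(-3) = -6*u)
P = -40 (P = -8*5 = -40)
l(y, m) = -2 + m + 3/(4*m) (l(y, m) = -2 + (3/(4*m) + m) = -2 + (m + 3/(4*m)) = -2 + m + 3/(4*m))
l(P, h)*w(6) = (-2 + 46 + (¾)/46)*(-6*6) = (-2 + 46 + (¾)*(1/46))*(-36) = (-2 + 46 + 3/184)*(-36) = (8099/184)*(-36) = -72891/46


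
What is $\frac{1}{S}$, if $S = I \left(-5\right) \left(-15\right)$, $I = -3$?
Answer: $- \frac{1}{225} \approx -0.0044444$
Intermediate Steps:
$S = -225$ ($S = \left(-3\right) \left(-5\right) \left(-15\right) = 15 \left(-15\right) = -225$)
$\frac{1}{S} = \frac{1}{-225} = - \frac{1}{225}$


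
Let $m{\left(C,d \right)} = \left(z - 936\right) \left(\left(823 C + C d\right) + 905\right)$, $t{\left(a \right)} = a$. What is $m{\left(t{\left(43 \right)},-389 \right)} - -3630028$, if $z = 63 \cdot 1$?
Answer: $-13451963$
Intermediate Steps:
$z = 63$
$m{\left(C,d \right)} = -790065 - 718479 C - 873 C d$ ($m{\left(C,d \right)} = \left(63 - 936\right) \left(\left(823 C + C d\right) + 905\right) = - 873 \left(905 + 823 C + C d\right) = -790065 - 718479 C - 873 C d$)
$m{\left(t{\left(43 \right)},-389 \right)} - -3630028 = \left(-790065 - 30894597 - 37539 \left(-389\right)\right) - -3630028 = \left(-790065 - 30894597 + 14602671\right) + 3630028 = -17081991 + 3630028 = -13451963$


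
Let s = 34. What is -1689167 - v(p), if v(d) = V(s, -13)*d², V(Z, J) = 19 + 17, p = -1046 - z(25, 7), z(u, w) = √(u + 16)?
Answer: -41078819 - 75312*√41 ≈ -4.1561e+7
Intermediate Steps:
z(u, w) = √(16 + u)
p = -1046 - √41 (p = -1046 - √(16 + 25) = -1046 - √41 ≈ -1052.4)
V(Z, J) = 36
v(d) = 36*d²
-1689167 - v(p) = -1689167 - 36*(-1046 - √41)²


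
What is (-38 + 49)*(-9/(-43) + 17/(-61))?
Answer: -2002/2623 ≈ -0.76325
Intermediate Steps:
(-38 + 49)*(-9/(-43) + 17/(-61)) = 11*(-9*(-1/43) + 17*(-1/61)) = 11*(9/43 - 17/61) = 11*(-182/2623) = -2002/2623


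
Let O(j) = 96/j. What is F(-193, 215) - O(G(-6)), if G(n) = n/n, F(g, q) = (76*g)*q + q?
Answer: -3153501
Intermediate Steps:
F(g, q) = q + 76*g*q (F(g, q) = 76*g*q + q = q + 76*g*q)
G(n) = 1
F(-193, 215) - O(G(-6)) = 215*(1 + 76*(-193)) - 96/1 = 215*(1 - 14668) - 96 = 215*(-14667) - 1*96 = -3153405 - 96 = -3153501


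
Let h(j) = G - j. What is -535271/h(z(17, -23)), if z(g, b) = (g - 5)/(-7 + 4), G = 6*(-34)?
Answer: 535271/200 ≈ 2676.4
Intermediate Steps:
G = -204
z(g, b) = 5/3 - g/3 (z(g, b) = (-5 + g)/(-3) = (-5 + g)*(-⅓) = 5/3 - g/3)
h(j) = -204 - j
-535271/h(z(17, -23)) = -535271/(-204 - (5/3 - ⅓*17)) = -535271/(-204 - (5/3 - 17/3)) = -535271/(-204 - 1*(-4)) = -535271/(-204 + 4) = -535271/(-200) = -535271*(-1/200) = 535271/200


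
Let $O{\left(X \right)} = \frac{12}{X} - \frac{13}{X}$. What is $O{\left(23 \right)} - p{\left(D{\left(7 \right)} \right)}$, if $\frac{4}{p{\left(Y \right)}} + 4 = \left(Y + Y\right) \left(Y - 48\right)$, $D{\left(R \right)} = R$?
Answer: $- \frac{243}{6647} \approx -0.036558$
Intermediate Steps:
$O{\left(X \right)} = - \frac{1}{X}$
$p{\left(Y \right)} = \frac{4}{-4 + 2 Y \left(-48 + Y\right)}$ ($p{\left(Y \right)} = \frac{4}{-4 + \left(Y + Y\right) \left(Y - 48\right)} = \frac{4}{-4 + 2 Y \left(-48 + Y\right)}$)
$O{\left(23 \right)} - p{\left(D{\left(7 \right)} \right)} = - \frac{1}{23} - \frac{2}{-2 + 7^{2} - 336} = \left(-1\right) \frac{1}{23} - \frac{2}{-2 + 49 - 336} = - \frac{1}{23} - \frac{2}{-289} = - \frac{1}{23} - 2 \left(- \frac{1}{289}\right) = - \frac{1}{23} - - \frac{2}{289} = - \frac{1}{23} + \frac{2}{289} = - \frac{243}{6647}$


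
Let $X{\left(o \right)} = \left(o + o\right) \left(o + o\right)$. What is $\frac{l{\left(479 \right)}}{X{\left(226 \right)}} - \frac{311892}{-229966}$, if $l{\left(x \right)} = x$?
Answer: $\frac{31915468441}{23491486832} \approx 1.3586$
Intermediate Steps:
$X{\left(o \right)} = 4 o^{2}$ ($X{\left(o \right)} = 2 o 2 o = 4 o^{2}$)
$\frac{l{\left(479 \right)}}{X{\left(226 \right)}} - \frac{311892}{-229966} = \frac{479}{4 \cdot 226^{2}} - \frac{311892}{-229966} = \frac{479}{4 \cdot 51076} - - \frac{155946}{114983} = \frac{479}{204304} + \frac{155946}{114983} = \frac{31915468441}{23491486832}$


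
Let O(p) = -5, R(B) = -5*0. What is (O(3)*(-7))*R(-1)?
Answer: 0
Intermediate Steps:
R(B) = 0
(O(3)*(-7))*R(-1) = -5*(-7)*0 = 35*0 = 0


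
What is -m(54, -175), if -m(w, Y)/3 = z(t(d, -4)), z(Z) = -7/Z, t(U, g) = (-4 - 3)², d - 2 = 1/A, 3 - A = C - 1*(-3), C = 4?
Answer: -3/7 ≈ -0.42857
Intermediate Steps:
A = -4 (A = 3 - (4 - 1*(-3)) = 3 - (4 + 3) = 3 - 1*7 = 3 - 7 = -4)
d = 7/4 (d = 2 + 1/(-4) = 2 - ¼ = 7/4 ≈ 1.7500)
t(U, g) = 49 (t(U, g) = (-7)² = 49)
m(w, Y) = 3/7 (m(w, Y) = -(-21)/49 = -3*(-⅐) = 3/7)
-m(54, -175) = -1*3/7 = -3/7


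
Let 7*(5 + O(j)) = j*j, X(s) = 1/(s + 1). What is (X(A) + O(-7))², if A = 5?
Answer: 169/36 ≈ 4.6944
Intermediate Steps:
X(s) = 1/(1 + s)
O(j) = -5 + j²/7 (O(j) = -5 + (j*j)/7 = -5 + j²/7)
(X(A) + O(-7))² = (1/(1 + 5) + (-5 + (⅐)*(-7)²))² = (1/6 + (-5 + (⅐)*49))² = (⅙ + (-5 + 7))² = (⅙ + 2)² = (13/6)² = 169/36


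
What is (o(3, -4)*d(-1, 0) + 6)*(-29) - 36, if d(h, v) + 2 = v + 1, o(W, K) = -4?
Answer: -326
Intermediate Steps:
d(h, v) = -1 + v (d(h, v) = -2 + (v + 1) = -2 + (1 + v) = -1 + v)
(o(3, -4)*d(-1, 0) + 6)*(-29) - 36 = (-4*(-1 + 0) + 6)*(-29) - 36 = (-4*(-1) + 6)*(-29) - 36 = (4 + 6)*(-29) - 36 = 10*(-29) - 36 = -290 - 36 = -326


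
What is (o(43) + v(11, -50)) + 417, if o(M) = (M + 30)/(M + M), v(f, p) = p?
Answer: 31635/86 ≈ 367.85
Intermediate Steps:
o(M) = (30 + M)/(2*M) (o(M) = (30 + M)/((2*M)) = (30 + M)*(1/(2*M)) = (30 + M)/(2*M))
(o(43) + v(11, -50)) + 417 = ((½)*(30 + 43)/43 - 50) + 417 = ((½)*(1/43)*73 - 50) + 417 = (73/86 - 50) + 417 = -4227/86 + 417 = 31635/86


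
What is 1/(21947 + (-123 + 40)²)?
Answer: 1/28836 ≈ 3.4679e-5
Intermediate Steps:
1/(21947 + (-123 + 40)²) = 1/(21947 + (-83)²) = 1/(21947 + 6889) = 1/28836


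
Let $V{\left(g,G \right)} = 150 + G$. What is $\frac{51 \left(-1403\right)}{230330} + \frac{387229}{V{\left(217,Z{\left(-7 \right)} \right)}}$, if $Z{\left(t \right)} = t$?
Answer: $\frac{89180223491}{32937190} \approx 2707.6$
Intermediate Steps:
$\frac{51 \left(-1403\right)}{230330} + \frac{387229}{V{\left(217,Z{\left(-7 \right)} \right)}} = \frac{51 \left(-1403\right)}{230330} + \frac{387229}{150 - 7} = \left(-71553\right) \frac{1}{230330} + \frac{387229}{143} = - \frac{71553}{230330} + 387229 \cdot \frac{1}{143} = - \frac{71553}{230330} + \frac{387229}{143} = \frac{89180223491}{32937190}$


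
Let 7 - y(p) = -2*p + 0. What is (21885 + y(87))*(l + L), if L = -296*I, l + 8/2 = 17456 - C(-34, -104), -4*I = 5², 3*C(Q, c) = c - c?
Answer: 425917932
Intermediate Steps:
C(Q, c) = 0 (C(Q, c) = (c - c)/3 = (⅓)*0 = 0)
I = -25/4 (I = -¼*5² = -¼*25 = -25/4 ≈ -6.2500)
y(p) = 7 + 2*p (y(p) = 7 - (-2*p + 0) = 7 - (-2)*p = 7 + 2*p)
l = 17452 (l = -4 + (17456 - 1*0) = -4 + (17456 + 0) = -4 + 17456 = 17452)
L = 1850 (L = -296*(-25/4) = 1850)
(21885 + y(87))*(l + L) = (21885 + (7 + 2*87))*(17452 + 1850) = (21885 + (7 + 174))*19302 = (21885 + 181)*19302 = 22066*19302 = 425917932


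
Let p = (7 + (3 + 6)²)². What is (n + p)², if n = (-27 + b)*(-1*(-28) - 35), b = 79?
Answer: 54464400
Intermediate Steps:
n = -364 (n = (-27 + 79)*(-1*(-28) - 35) = 52*(28 - 35) = 52*(-7) = -364)
p = 7744 (p = (7 + 9²)² = (7 + 81)² = 88² = 7744)
(n + p)² = (-364 + 7744)² = 7380² = 54464400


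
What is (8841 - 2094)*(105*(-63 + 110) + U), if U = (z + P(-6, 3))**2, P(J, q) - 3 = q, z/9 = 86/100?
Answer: 86425487343/2500 ≈ 3.4570e+7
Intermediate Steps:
z = 387/50 (z = 9*(86/100) = 9*(86*(1/100)) = 9*(43/50) = 387/50 ≈ 7.7400)
P(J, q) = 3 + q
U = 471969/2500 (U = (387/50 + (3 + 3))**2 = (387/50 + 6)**2 = (687/50)**2 = 471969/2500 ≈ 188.79)
(8841 - 2094)*(105*(-63 + 110) + U) = (8841 - 2094)*(105*(-63 + 110) + 471969/2500) = 6747*(105*47 + 471969/2500) = 6747*(4935 + 471969/2500) = 6747*(12809469/2500) = 86425487343/2500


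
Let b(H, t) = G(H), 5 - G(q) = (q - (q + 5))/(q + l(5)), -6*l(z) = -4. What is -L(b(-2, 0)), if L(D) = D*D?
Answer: -25/16 ≈ -1.5625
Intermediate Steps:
l(z) = 2/3 (l(z) = -1/6*(-4) = 2/3)
G(q) = 5 + 5/(2/3 + q) (G(q) = 5 - (q - (q + 5))/(q + 2/3) = 5 - (q - (5 + q))/(2/3 + q) = 5 - (q + (-5 - q))/(2/3 + q) = 5 - (-5)/(2/3 + q) = 5 + 5/(2/3 + q))
b(H, t) = 5*(5 + 3*H)/(2 + 3*H)
L(D) = D**2
-L(b(-2, 0)) = -(5*(5 + 3*(-2))/(2 + 3*(-2)))**2 = -(5*(5 - 6)/(2 - 6))**2 = -(5*(-1)/(-4))**2 = -(5*(-1/4)*(-1))**2 = -(5/4)**2 = -1*25/16 = -25/16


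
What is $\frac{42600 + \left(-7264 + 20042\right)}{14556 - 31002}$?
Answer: $- \frac{27689}{8223} \approx -3.3673$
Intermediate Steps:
$\frac{42600 + \left(-7264 + 20042\right)}{14556 - 31002} = \frac{42600 + 12778}{-16446} = 55378 \left(- \frac{1}{16446}\right) = - \frac{27689}{8223}$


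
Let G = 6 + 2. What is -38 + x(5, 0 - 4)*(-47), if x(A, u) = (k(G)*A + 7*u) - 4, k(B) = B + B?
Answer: -2294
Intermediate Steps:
G = 8
k(B) = 2*B
x(A, u) = -4 + 7*u + 16*A (x(A, u) = ((2*8)*A + 7*u) - 4 = (16*A + 7*u) - 4 = (7*u + 16*A) - 4 = -4 + 7*u + 16*A)
-38 + x(5, 0 - 4)*(-47) = -38 + (-4 + 7*(0 - 4) + 16*5)*(-47) = -38 + (-4 + 7*(-4) + 80)*(-47) = -38 + (-4 - 28 + 80)*(-47) = -38 + 48*(-47) = -38 - 2256 = -2294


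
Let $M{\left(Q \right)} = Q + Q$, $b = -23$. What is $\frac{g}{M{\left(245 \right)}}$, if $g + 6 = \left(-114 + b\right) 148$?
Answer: $- \frac{10141}{245} \approx -41.392$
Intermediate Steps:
$M{\left(Q \right)} = 2 Q$
$g = -20282$ ($g = -6 + \left(-114 - 23\right) 148 = -6 - 20276 = -20282$)
$\frac{g}{M{\left(245 \right)}} = - \frac{20282}{2 \cdot 245} = - \frac{20282}{490} = \left(-20282\right) \frac{1}{490} = - \frac{10141}{245}$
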